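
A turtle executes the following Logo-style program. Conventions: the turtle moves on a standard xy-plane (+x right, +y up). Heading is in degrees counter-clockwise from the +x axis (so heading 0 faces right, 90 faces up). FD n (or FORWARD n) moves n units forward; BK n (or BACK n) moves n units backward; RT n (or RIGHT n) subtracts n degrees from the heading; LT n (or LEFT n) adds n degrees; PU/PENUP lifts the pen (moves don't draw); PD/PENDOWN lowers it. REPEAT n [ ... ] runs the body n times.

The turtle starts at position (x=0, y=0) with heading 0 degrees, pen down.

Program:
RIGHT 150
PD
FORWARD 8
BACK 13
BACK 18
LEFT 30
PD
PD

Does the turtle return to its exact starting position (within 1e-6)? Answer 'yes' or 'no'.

Executing turtle program step by step:
Start: pos=(0,0), heading=0, pen down
RT 150: heading 0 -> 210
PD: pen down
FD 8: (0,0) -> (-6.928,-4) [heading=210, draw]
BK 13: (-6.928,-4) -> (4.33,2.5) [heading=210, draw]
BK 18: (4.33,2.5) -> (19.919,11.5) [heading=210, draw]
LT 30: heading 210 -> 240
PD: pen down
PD: pen down
Final: pos=(19.919,11.5), heading=240, 3 segment(s) drawn

Start position: (0, 0)
Final position: (19.919, 11.5)
Distance = 23; >= 1e-6 -> NOT closed

Answer: no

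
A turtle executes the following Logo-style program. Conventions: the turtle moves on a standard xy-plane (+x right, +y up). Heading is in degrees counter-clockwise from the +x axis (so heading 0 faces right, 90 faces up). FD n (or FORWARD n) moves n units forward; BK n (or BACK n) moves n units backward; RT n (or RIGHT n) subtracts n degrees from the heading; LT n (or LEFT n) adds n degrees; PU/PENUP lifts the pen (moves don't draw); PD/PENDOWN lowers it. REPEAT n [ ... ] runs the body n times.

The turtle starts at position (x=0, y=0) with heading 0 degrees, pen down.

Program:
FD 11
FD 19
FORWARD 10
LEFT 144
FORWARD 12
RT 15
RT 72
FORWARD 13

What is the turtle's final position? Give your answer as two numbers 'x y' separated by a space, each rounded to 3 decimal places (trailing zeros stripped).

Executing turtle program step by step:
Start: pos=(0,0), heading=0, pen down
FD 11: (0,0) -> (11,0) [heading=0, draw]
FD 19: (11,0) -> (30,0) [heading=0, draw]
FD 10: (30,0) -> (40,0) [heading=0, draw]
LT 144: heading 0 -> 144
FD 12: (40,0) -> (30.292,7.053) [heading=144, draw]
RT 15: heading 144 -> 129
RT 72: heading 129 -> 57
FD 13: (30.292,7.053) -> (37.372,17.956) [heading=57, draw]
Final: pos=(37.372,17.956), heading=57, 5 segment(s) drawn

Answer: 37.372 17.956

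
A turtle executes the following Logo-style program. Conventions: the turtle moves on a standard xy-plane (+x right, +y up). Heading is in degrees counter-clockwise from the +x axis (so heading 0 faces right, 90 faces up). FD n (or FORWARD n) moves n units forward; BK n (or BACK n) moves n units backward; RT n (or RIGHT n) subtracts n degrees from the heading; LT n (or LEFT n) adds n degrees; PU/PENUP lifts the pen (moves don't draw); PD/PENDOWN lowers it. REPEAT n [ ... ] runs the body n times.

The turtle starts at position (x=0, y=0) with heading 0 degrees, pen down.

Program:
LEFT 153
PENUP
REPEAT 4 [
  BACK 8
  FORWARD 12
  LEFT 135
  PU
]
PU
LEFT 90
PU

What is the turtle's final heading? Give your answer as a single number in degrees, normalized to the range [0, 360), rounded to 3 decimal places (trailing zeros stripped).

Executing turtle program step by step:
Start: pos=(0,0), heading=0, pen down
LT 153: heading 0 -> 153
PU: pen up
REPEAT 4 [
  -- iteration 1/4 --
  BK 8: (0,0) -> (7.128,-3.632) [heading=153, move]
  FD 12: (7.128,-3.632) -> (-3.564,1.816) [heading=153, move]
  LT 135: heading 153 -> 288
  PU: pen up
  -- iteration 2/4 --
  BK 8: (-3.564,1.816) -> (-6.036,9.424) [heading=288, move]
  FD 12: (-6.036,9.424) -> (-2.328,-1.988) [heading=288, move]
  LT 135: heading 288 -> 63
  PU: pen up
  -- iteration 3/4 --
  BK 8: (-2.328,-1.988) -> (-5.96,-9.116) [heading=63, move]
  FD 12: (-5.96,-9.116) -> (-0.512,1.576) [heading=63, move]
  LT 135: heading 63 -> 198
  PU: pen up
  -- iteration 4/4 --
  BK 8: (-0.512,1.576) -> (7.096,4.048) [heading=198, move]
  FD 12: (7.096,4.048) -> (-4.316,0.34) [heading=198, move]
  LT 135: heading 198 -> 333
  PU: pen up
]
PU: pen up
LT 90: heading 333 -> 63
PU: pen up
Final: pos=(-4.316,0.34), heading=63, 0 segment(s) drawn

Answer: 63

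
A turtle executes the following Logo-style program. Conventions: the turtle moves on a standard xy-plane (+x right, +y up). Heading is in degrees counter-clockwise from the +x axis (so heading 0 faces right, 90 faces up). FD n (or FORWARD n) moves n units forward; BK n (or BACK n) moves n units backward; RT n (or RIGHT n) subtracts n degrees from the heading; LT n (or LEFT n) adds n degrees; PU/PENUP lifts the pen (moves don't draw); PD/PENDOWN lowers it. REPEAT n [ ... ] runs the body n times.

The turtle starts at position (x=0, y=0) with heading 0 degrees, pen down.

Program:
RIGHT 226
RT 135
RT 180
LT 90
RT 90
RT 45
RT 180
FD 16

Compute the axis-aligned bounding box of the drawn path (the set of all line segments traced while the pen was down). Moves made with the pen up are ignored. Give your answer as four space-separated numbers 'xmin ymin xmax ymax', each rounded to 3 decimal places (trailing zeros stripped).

Executing turtle program step by step:
Start: pos=(0,0), heading=0, pen down
RT 226: heading 0 -> 134
RT 135: heading 134 -> 359
RT 180: heading 359 -> 179
LT 90: heading 179 -> 269
RT 90: heading 269 -> 179
RT 45: heading 179 -> 134
RT 180: heading 134 -> 314
FD 16: (0,0) -> (11.115,-11.509) [heading=314, draw]
Final: pos=(11.115,-11.509), heading=314, 1 segment(s) drawn

Segment endpoints: x in {0, 11.115}, y in {-11.509, 0}
xmin=0, ymin=-11.509, xmax=11.115, ymax=0

Answer: 0 -11.509 11.115 0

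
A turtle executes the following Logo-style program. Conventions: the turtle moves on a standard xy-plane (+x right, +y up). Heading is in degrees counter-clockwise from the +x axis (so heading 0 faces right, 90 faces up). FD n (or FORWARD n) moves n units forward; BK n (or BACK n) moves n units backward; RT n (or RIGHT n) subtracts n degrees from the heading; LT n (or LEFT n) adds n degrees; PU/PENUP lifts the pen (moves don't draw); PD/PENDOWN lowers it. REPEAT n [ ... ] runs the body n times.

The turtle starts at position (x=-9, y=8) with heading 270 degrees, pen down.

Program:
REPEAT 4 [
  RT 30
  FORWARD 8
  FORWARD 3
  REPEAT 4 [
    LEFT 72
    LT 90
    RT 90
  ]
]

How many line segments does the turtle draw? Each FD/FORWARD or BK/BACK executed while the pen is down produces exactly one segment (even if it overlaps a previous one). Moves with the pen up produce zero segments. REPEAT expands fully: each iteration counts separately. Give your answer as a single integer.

Answer: 8

Derivation:
Executing turtle program step by step:
Start: pos=(-9,8), heading=270, pen down
REPEAT 4 [
  -- iteration 1/4 --
  RT 30: heading 270 -> 240
  FD 8: (-9,8) -> (-13,1.072) [heading=240, draw]
  FD 3: (-13,1.072) -> (-14.5,-1.526) [heading=240, draw]
  REPEAT 4 [
    -- iteration 1/4 --
    LT 72: heading 240 -> 312
    LT 90: heading 312 -> 42
    RT 90: heading 42 -> 312
    -- iteration 2/4 --
    LT 72: heading 312 -> 24
    LT 90: heading 24 -> 114
    RT 90: heading 114 -> 24
    -- iteration 3/4 --
    LT 72: heading 24 -> 96
    LT 90: heading 96 -> 186
    RT 90: heading 186 -> 96
    -- iteration 4/4 --
    LT 72: heading 96 -> 168
    LT 90: heading 168 -> 258
    RT 90: heading 258 -> 168
  ]
  -- iteration 2/4 --
  RT 30: heading 168 -> 138
  FD 8: (-14.5,-1.526) -> (-20.445,3.827) [heading=138, draw]
  FD 3: (-20.445,3.827) -> (-22.675,5.834) [heading=138, draw]
  REPEAT 4 [
    -- iteration 1/4 --
    LT 72: heading 138 -> 210
    LT 90: heading 210 -> 300
    RT 90: heading 300 -> 210
    -- iteration 2/4 --
    LT 72: heading 210 -> 282
    LT 90: heading 282 -> 12
    RT 90: heading 12 -> 282
    -- iteration 3/4 --
    LT 72: heading 282 -> 354
    LT 90: heading 354 -> 84
    RT 90: heading 84 -> 354
    -- iteration 4/4 --
    LT 72: heading 354 -> 66
    LT 90: heading 66 -> 156
    RT 90: heading 156 -> 66
  ]
  -- iteration 3/4 --
  RT 30: heading 66 -> 36
  FD 8: (-22.675,5.834) -> (-16.202,10.536) [heading=36, draw]
  FD 3: (-16.202,10.536) -> (-13.775,12.3) [heading=36, draw]
  REPEAT 4 [
    -- iteration 1/4 --
    LT 72: heading 36 -> 108
    LT 90: heading 108 -> 198
    RT 90: heading 198 -> 108
    -- iteration 2/4 --
    LT 72: heading 108 -> 180
    LT 90: heading 180 -> 270
    RT 90: heading 270 -> 180
    -- iteration 3/4 --
    LT 72: heading 180 -> 252
    LT 90: heading 252 -> 342
    RT 90: heading 342 -> 252
    -- iteration 4/4 --
    LT 72: heading 252 -> 324
    LT 90: heading 324 -> 54
    RT 90: heading 54 -> 324
  ]
  -- iteration 4/4 --
  RT 30: heading 324 -> 294
  FD 8: (-13.775,12.3) -> (-10.522,4.991) [heading=294, draw]
  FD 3: (-10.522,4.991) -> (-9.301,2.251) [heading=294, draw]
  REPEAT 4 [
    -- iteration 1/4 --
    LT 72: heading 294 -> 6
    LT 90: heading 6 -> 96
    RT 90: heading 96 -> 6
    -- iteration 2/4 --
    LT 72: heading 6 -> 78
    LT 90: heading 78 -> 168
    RT 90: heading 168 -> 78
    -- iteration 3/4 --
    LT 72: heading 78 -> 150
    LT 90: heading 150 -> 240
    RT 90: heading 240 -> 150
    -- iteration 4/4 --
    LT 72: heading 150 -> 222
    LT 90: heading 222 -> 312
    RT 90: heading 312 -> 222
  ]
]
Final: pos=(-9.301,2.251), heading=222, 8 segment(s) drawn
Segments drawn: 8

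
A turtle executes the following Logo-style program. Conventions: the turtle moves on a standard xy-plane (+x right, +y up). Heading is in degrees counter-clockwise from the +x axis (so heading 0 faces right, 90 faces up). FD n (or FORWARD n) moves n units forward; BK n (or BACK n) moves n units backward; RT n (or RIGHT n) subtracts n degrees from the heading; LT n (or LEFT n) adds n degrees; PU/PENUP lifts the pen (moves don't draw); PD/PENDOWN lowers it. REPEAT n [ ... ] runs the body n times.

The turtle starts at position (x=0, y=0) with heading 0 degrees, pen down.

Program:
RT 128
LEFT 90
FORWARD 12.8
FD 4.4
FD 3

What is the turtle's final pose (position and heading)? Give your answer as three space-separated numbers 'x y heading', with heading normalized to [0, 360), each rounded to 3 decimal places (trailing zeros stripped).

Executing turtle program step by step:
Start: pos=(0,0), heading=0, pen down
RT 128: heading 0 -> 232
LT 90: heading 232 -> 322
FD 12.8: (0,0) -> (10.087,-7.88) [heading=322, draw]
FD 4.4: (10.087,-7.88) -> (13.554,-10.589) [heading=322, draw]
FD 3: (13.554,-10.589) -> (15.918,-12.436) [heading=322, draw]
Final: pos=(15.918,-12.436), heading=322, 3 segment(s) drawn

Answer: 15.918 -12.436 322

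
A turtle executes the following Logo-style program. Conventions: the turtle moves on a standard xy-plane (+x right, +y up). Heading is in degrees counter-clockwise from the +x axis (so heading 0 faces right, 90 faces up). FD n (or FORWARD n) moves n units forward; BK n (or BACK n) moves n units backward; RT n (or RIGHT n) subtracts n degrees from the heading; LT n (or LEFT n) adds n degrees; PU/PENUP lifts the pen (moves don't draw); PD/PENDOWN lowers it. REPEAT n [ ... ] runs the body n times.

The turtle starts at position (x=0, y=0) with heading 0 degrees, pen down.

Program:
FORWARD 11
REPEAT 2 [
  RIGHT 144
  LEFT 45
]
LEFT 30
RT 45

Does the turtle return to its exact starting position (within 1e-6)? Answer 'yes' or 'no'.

Answer: no

Derivation:
Executing turtle program step by step:
Start: pos=(0,0), heading=0, pen down
FD 11: (0,0) -> (11,0) [heading=0, draw]
REPEAT 2 [
  -- iteration 1/2 --
  RT 144: heading 0 -> 216
  LT 45: heading 216 -> 261
  -- iteration 2/2 --
  RT 144: heading 261 -> 117
  LT 45: heading 117 -> 162
]
LT 30: heading 162 -> 192
RT 45: heading 192 -> 147
Final: pos=(11,0), heading=147, 1 segment(s) drawn

Start position: (0, 0)
Final position: (11, 0)
Distance = 11; >= 1e-6 -> NOT closed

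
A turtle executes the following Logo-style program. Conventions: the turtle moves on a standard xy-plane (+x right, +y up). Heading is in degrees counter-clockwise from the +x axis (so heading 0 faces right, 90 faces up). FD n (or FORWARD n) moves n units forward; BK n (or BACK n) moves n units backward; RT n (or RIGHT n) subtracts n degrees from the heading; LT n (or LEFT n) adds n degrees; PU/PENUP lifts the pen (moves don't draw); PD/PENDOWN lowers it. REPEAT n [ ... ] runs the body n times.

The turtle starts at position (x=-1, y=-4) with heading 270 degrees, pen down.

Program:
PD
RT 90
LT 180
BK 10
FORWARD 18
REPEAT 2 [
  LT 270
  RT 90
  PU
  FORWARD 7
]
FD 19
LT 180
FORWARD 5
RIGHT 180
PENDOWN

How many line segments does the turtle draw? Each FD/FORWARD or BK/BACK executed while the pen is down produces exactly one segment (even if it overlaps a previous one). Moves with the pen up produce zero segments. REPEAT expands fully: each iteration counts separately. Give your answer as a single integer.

Executing turtle program step by step:
Start: pos=(-1,-4), heading=270, pen down
PD: pen down
RT 90: heading 270 -> 180
LT 180: heading 180 -> 0
BK 10: (-1,-4) -> (-11,-4) [heading=0, draw]
FD 18: (-11,-4) -> (7,-4) [heading=0, draw]
REPEAT 2 [
  -- iteration 1/2 --
  LT 270: heading 0 -> 270
  RT 90: heading 270 -> 180
  PU: pen up
  FD 7: (7,-4) -> (0,-4) [heading=180, move]
  -- iteration 2/2 --
  LT 270: heading 180 -> 90
  RT 90: heading 90 -> 0
  PU: pen up
  FD 7: (0,-4) -> (7,-4) [heading=0, move]
]
FD 19: (7,-4) -> (26,-4) [heading=0, move]
LT 180: heading 0 -> 180
FD 5: (26,-4) -> (21,-4) [heading=180, move]
RT 180: heading 180 -> 0
PD: pen down
Final: pos=(21,-4), heading=0, 2 segment(s) drawn
Segments drawn: 2

Answer: 2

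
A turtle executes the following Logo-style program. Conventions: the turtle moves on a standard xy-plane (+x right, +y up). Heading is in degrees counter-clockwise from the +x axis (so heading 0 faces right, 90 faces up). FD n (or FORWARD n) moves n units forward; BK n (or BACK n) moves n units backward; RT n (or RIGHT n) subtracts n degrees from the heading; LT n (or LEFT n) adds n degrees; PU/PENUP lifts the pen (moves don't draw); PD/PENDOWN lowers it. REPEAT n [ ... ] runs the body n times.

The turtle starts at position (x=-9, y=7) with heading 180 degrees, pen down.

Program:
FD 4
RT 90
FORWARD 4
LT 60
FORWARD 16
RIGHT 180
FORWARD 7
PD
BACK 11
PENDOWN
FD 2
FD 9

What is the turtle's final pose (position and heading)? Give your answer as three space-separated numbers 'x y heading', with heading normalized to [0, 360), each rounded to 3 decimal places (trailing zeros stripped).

Executing turtle program step by step:
Start: pos=(-9,7), heading=180, pen down
FD 4: (-9,7) -> (-13,7) [heading=180, draw]
RT 90: heading 180 -> 90
FD 4: (-13,7) -> (-13,11) [heading=90, draw]
LT 60: heading 90 -> 150
FD 16: (-13,11) -> (-26.856,19) [heading=150, draw]
RT 180: heading 150 -> 330
FD 7: (-26.856,19) -> (-20.794,15.5) [heading=330, draw]
PD: pen down
BK 11: (-20.794,15.5) -> (-30.321,21) [heading=330, draw]
PD: pen down
FD 2: (-30.321,21) -> (-28.588,20) [heading=330, draw]
FD 9: (-28.588,20) -> (-20.794,15.5) [heading=330, draw]
Final: pos=(-20.794,15.5), heading=330, 7 segment(s) drawn

Answer: -20.794 15.5 330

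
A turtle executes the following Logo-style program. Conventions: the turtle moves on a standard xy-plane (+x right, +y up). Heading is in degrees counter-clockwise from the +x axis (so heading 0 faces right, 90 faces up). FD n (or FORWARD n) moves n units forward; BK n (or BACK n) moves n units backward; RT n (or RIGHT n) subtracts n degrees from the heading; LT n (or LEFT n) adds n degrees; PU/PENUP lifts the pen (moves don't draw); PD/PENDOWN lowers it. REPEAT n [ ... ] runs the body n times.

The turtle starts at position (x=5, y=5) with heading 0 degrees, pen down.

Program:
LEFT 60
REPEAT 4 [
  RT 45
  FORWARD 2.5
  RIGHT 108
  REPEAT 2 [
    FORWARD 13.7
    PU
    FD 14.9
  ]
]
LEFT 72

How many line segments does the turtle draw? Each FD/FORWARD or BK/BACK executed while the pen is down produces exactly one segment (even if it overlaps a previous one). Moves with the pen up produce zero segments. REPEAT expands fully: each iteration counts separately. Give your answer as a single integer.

Executing turtle program step by step:
Start: pos=(5,5), heading=0, pen down
LT 60: heading 0 -> 60
REPEAT 4 [
  -- iteration 1/4 --
  RT 45: heading 60 -> 15
  FD 2.5: (5,5) -> (7.415,5.647) [heading=15, draw]
  RT 108: heading 15 -> 267
  REPEAT 2 [
    -- iteration 1/2 --
    FD 13.7: (7.415,5.647) -> (6.698,-8.034) [heading=267, draw]
    PU: pen up
    FD 14.9: (6.698,-8.034) -> (5.918,-22.914) [heading=267, move]
    -- iteration 2/2 --
    FD 13.7: (5.918,-22.914) -> (5.201,-36.595) [heading=267, move]
    PU: pen up
    FD 14.9: (5.201,-36.595) -> (4.421,-51.475) [heading=267, move]
  ]
  -- iteration 2/4 --
  RT 45: heading 267 -> 222
  FD 2.5: (4.421,-51.475) -> (2.563,-53.147) [heading=222, move]
  RT 108: heading 222 -> 114
  REPEAT 2 [
    -- iteration 1/2 --
    FD 13.7: (2.563,-53.147) -> (-3.009,-40.632) [heading=114, move]
    PU: pen up
    FD 14.9: (-3.009,-40.632) -> (-9.069,-27.02) [heading=114, move]
    -- iteration 2/2 --
    FD 13.7: (-9.069,-27.02) -> (-14.642,-14.504) [heading=114, move]
    PU: pen up
    FD 14.9: (-14.642,-14.504) -> (-20.702,-0.893) [heading=114, move]
  ]
  -- iteration 3/4 --
  RT 45: heading 114 -> 69
  FD 2.5: (-20.702,-0.893) -> (-19.806,1.441) [heading=69, move]
  RT 108: heading 69 -> 321
  REPEAT 2 [
    -- iteration 1/2 --
    FD 13.7: (-19.806,1.441) -> (-9.159,-7.18) [heading=321, move]
    PU: pen up
    FD 14.9: (-9.159,-7.18) -> (2.42,-16.557) [heading=321, move]
    -- iteration 2/2 --
    FD 13.7: (2.42,-16.557) -> (13.067,-25.179) [heading=321, move]
    PU: pen up
    FD 14.9: (13.067,-25.179) -> (24.647,-34.556) [heading=321, move]
  ]
  -- iteration 4/4 --
  RT 45: heading 321 -> 276
  FD 2.5: (24.647,-34.556) -> (24.908,-37.042) [heading=276, move]
  RT 108: heading 276 -> 168
  REPEAT 2 [
    -- iteration 1/2 --
    FD 13.7: (24.908,-37.042) -> (11.507,-34.194) [heading=168, move]
    PU: pen up
    FD 14.9: (11.507,-34.194) -> (-3.067,-31.096) [heading=168, move]
    -- iteration 2/2 --
    FD 13.7: (-3.067,-31.096) -> (-16.468,-28.247) [heading=168, move]
    PU: pen up
    FD 14.9: (-16.468,-28.247) -> (-31.042,-25.15) [heading=168, move]
  ]
]
LT 72: heading 168 -> 240
Final: pos=(-31.042,-25.15), heading=240, 2 segment(s) drawn
Segments drawn: 2

Answer: 2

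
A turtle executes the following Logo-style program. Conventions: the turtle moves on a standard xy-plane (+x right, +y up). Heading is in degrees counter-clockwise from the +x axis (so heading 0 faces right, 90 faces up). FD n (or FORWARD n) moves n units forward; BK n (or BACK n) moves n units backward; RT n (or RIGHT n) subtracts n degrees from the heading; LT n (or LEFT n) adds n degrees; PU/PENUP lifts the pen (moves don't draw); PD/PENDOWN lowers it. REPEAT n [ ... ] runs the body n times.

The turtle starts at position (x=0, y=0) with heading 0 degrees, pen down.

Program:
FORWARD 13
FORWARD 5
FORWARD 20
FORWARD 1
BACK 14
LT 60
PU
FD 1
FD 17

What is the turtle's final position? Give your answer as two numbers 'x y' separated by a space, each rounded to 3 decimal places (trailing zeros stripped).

Executing turtle program step by step:
Start: pos=(0,0), heading=0, pen down
FD 13: (0,0) -> (13,0) [heading=0, draw]
FD 5: (13,0) -> (18,0) [heading=0, draw]
FD 20: (18,0) -> (38,0) [heading=0, draw]
FD 1: (38,0) -> (39,0) [heading=0, draw]
BK 14: (39,0) -> (25,0) [heading=0, draw]
LT 60: heading 0 -> 60
PU: pen up
FD 1: (25,0) -> (25.5,0.866) [heading=60, move]
FD 17: (25.5,0.866) -> (34,15.588) [heading=60, move]
Final: pos=(34,15.588), heading=60, 5 segment(s) drawn

Answer: 34 15.588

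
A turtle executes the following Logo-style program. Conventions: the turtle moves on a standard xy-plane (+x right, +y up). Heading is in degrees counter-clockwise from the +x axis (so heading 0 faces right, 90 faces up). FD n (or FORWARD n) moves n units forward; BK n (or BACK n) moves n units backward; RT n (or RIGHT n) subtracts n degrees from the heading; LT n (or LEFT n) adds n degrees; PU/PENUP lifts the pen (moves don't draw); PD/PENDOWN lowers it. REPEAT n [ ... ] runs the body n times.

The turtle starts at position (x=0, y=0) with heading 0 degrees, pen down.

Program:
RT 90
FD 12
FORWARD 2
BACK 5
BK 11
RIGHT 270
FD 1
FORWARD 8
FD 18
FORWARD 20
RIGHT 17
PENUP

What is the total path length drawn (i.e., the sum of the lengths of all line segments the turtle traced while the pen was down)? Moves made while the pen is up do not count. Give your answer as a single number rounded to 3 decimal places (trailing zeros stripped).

Executing turtle program step by step:
Start: pos=(0,0), heading=0, pen down
RT 90: heading 0 -> 270
FD 12: (0,0) -> (0,-12) [heading=270, draw]
FD 2: (0,-12) -> (0,-14) [heading=270, draw]
BK 5: (0,-14) -> (0,-9) [heading=270, draw]
BK 11: (0,-9) -> (0,2) [heading=270, draw]
RT 270: heading 270 -> 0
FD 1: (0,2) -> (1,2) [heading=0, draw]
FD 8: (1,2) -> (9,2) [heading=0, draw]
FD 18: (9,2) -> (27,2) [heading=0, draw]
FD 20: (27,2) -> (47,2) [heading=0, draw]
RT 17: heading 0 -> 343
PU: pen up
Final: pos=(47,2), heading=343, 8 segment(s) drawn

Segment lengths:
  seg 1: (0,0) -> (0,-12), length = 12
  seg 2: (0,-12) -> (0,-14), length = 2
  seg 3: (0,-14) -> (0,-9), length = 5
  seg 4: (0,-9) -> (0,2), length = 11
  seg 5: (0,2) -> (1,2), length = 1
  seg 6: (1,2) -> (9,2), length = 8
  seg 7: (9,2) -> (27,2), length = 18
  seg 8: (27,2) -> (47,2), length = 20
Total = 77

Answer: 77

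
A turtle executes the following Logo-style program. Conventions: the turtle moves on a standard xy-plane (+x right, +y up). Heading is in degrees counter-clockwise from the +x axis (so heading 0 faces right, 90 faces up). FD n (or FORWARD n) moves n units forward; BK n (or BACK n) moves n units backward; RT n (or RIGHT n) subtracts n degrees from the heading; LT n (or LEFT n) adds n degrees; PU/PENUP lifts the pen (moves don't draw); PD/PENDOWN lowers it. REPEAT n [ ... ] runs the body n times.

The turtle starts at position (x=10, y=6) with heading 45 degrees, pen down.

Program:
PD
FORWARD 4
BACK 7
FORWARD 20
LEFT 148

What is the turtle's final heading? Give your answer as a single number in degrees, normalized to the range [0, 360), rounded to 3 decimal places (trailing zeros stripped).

Executing turtle program step by step:
Start: pos=(10,6), heading=45, pen down
PD: pen down
FD 4: (10,6) -> (12.828,8.828) [heading=45, draw]
BK 7: (12.828,8.828) -> (7.879,3.879) [heading=45, draw]
FD 20: (7.879,3.879) -> (22.021,18.021) [heading=45, draw]
LT 148: heading 45 -> 193
Final: pos=(22.021,18.021), heading=193, 3 segment(s) drawn

Answer: 193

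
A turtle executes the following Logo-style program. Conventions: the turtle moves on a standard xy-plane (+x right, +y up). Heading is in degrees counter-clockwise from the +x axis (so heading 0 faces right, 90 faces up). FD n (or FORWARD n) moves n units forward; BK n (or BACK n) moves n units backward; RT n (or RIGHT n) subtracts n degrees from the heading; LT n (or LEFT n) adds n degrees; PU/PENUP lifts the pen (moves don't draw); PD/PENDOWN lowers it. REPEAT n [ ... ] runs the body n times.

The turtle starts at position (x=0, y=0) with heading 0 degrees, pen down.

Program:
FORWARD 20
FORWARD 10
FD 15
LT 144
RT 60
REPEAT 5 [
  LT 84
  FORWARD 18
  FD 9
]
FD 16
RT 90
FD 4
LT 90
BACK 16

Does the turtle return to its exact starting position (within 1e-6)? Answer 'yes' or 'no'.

Executing turtle program step by step:
Start: pos=(0,0), heading=0, pen down
FD 20: (0,0) -> (20,0) [heading=0, draw]
FD 10: (20,0) -> (30,0) [heading=0, draw]
FD 15: (30,0) -> (45,0) [heading=0, draw]
LT 144: heading 0 -> 144
RT 60: heading 144 -> 84
REPEAT 5 [
  -- iteration 1/5 --
  LT 84: heading 84 -> 168
  FD 18: (45,0) -> (27.393,3.742) [heading=168, draw]
  FD 9: (27.393,3.742) -> (18.59,5.614) [heading=168, draw]
  -- iteration 2/5 --
  LT 84: heading 168 -> 252
  FD 18: (18.59,5.614) -> (13.028,-11.505) [heading=252, draw]
  FD 9: (13.028,-11.505) -> (10.247,-20.065) [heading=252, draw]
  -- iteration 3/5 --
  LT 84: heading 252 -> 336
  FD 18: (10.247,-20.065) -> (26.69,-27.386) [heading=336, draw]
  FD 9: (26.69,-27.386) -> (34.912,-31.047) [heading=336, draw]
  -- iteration 4/5 --
  LT 84: heading 336 -> 60
  FD 18: (34.912,-31.047) -> (43.912,-15.458) [heading=60, draw]
  FD 9: (43.912,-15.458) -> (48.412,-7.664) [heading=60, draw]
  -- iteration 5/5 --
  LT 84: heading 60 -> 144
  FD 18: (48.412,-7.664) -> (33.85,2.916) [heading=144, draw]
  FD 9: (33.85,2.916) -> (26.569,8.206) [heading=144, draw]
]
FD 16: (26.569,8.206) -> (13.625,17.611) [heading=144, draw]
RT 90: heading 144 -> 54
FD 4: (13.625,17.611) -> (15.976,20.847) [heading=54, draw]
LT 90: heading 54 -> 144
BK 16: (15.976,20.847) -> (28.92,11.442) [heading=144, draw]
Final: pos=(28.92,11.442), heading=144, 16 segment(s) drawn

Start position: (0, 0)
Final position: (28.92, 11.442)
Distance = 31.101; >= 1e-6 -> NOT closed

Answer: no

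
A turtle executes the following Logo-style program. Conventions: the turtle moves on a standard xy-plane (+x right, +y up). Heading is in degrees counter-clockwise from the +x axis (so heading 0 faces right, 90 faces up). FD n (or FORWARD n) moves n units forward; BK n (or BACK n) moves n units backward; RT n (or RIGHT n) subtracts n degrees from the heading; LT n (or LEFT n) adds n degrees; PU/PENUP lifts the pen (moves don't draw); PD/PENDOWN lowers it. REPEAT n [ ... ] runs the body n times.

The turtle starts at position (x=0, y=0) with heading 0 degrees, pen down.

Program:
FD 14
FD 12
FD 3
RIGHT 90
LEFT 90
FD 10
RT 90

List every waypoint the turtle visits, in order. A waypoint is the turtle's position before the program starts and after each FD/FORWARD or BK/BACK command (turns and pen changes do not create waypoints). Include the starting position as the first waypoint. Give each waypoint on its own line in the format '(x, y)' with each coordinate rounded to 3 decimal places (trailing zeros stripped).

Executing turtle program step by step:
Start: pos=(0,0), heading=0, pen down
FD 14: (0,0) -> (14,0) [heading=0, draw]
FD 12: (14,0) -> (26,0) [heading=0, draw]
FD 3: (26,0) -> (29,0) [heading=0, draw]
RT 90: heading 0 -> 270
LT 90: heading 270 -> 0
FD 10: (29,0) -> (39,0) [heading=0, draw]
RT 90: heading 0 -> 270
Final: pos=(39,0), heading=270, 4 segment(s) drawn
Waypoints (5 total):
(0, 0)
(14, 0)
(26, 0)
(29, 0)
(39, 0)

Answer: (0, 0)
(14, 0)
(26, 0)
(29, 0)
(39, 0)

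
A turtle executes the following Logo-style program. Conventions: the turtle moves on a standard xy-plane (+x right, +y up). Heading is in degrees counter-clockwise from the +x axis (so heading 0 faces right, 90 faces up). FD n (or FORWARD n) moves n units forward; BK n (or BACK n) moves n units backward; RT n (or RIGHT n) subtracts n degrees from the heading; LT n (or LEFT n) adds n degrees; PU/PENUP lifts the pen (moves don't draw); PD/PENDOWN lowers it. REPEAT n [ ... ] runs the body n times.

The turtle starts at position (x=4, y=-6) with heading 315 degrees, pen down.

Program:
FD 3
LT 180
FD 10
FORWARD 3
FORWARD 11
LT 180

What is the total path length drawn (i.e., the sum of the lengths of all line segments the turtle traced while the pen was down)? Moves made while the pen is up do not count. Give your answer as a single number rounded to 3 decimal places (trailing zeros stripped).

Answer: 27

Derivation:
Executing turtle program step by step:
Start: pos=(4,-6), heading=315, pen down
FD 3: (4,-6) -> (6.121,-8.121) [heading=315, draw]
LT 180: heading 315 -> 135
FD 10: (6.121,-8.121) -> (-0.95,-1.05) [heading=135, draw]
FD 3: (-0.95,-1.05) -> (-3.071,1.071) [heading=135, draw]
FD 11: (-3.071,1.071) -> (-10.849,8.849) [heading=135, draw]
LT 180: heading 135 -> 315
Final: pos=(-10.849,8.849), heading=315, 4 segment(s) drawn

Segment lengths:
  seg 1: (4,-6) -> (6.121,-8.121), length = 3
  seg 2: (6.121,-8.121) -> (-0.95,-1.05), length = 10
  seg 3: (-0.95,-1.05) -> (-3.071,1.071), length = 3
  seg 4: (-3.071,1.071) -> (-10.849,8.849), length = 11
Total = 27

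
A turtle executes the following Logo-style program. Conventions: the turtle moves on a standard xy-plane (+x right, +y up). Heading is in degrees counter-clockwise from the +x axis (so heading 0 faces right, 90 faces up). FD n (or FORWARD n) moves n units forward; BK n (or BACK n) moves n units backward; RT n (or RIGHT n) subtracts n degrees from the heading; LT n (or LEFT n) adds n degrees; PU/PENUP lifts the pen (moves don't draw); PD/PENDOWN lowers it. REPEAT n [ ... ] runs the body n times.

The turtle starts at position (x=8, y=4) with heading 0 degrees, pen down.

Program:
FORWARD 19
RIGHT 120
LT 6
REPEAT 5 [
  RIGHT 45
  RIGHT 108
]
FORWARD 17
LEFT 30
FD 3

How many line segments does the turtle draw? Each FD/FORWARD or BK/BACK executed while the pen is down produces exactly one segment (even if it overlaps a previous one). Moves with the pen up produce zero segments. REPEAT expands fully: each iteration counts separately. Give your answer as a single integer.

Executing turtle program step by step:
Start: pos=(8,4), heading=0, pen down
FD 19: (8,4) -> (27,4) [heading=0, draw]
RT 120: heading 0 -> 240
LT 6: heading 240 -> 246
REPEAT 5 [
  -- iteration 1/5 --
  RT 45: heading 246 -> 201
  RT 108: heading 201 -> 93
  -- iteration 2/5 --
  RT 45: heading 93 -> 48
  RT 108: heading 48 -> 300
  -- iteration 3/5 --
  RT 45: heading 300 -> 255
  RT 108: heading 255 -> 147
  -- iteration 4/5 --
  RT 45: heading 147 -> 102
  RT 108: heading 102 -> 354
  -- iteration 5/5 --
  RT 45: heading 354 -> 309
  RT 108: heading 309 -> 201
]
FD 17: (27,4) -> (11.129,-2.092) [heading=201, draw]
LT 30: heading 201 -> 231
FD 3: (11.129,-2.092) -> (9.241,-4.424) [heading=231, draw]
Final: pos=(9.241,-4.424), heading=231, 3 segment(s) drawn
Segments drawn: 3

Answer: 3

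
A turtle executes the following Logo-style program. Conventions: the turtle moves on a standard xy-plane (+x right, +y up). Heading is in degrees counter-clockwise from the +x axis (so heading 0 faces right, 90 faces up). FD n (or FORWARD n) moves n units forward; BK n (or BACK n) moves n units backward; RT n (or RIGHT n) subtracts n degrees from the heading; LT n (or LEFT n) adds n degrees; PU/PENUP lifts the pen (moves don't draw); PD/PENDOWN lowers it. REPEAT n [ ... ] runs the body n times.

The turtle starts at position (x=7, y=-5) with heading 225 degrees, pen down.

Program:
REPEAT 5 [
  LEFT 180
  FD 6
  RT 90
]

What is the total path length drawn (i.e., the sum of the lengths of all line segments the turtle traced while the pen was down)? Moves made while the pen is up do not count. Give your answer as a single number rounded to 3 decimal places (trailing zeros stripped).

Answer: 30

Derivation:
Executing turtle program step by step:
Start: pos=(7,-5), heading=225, pen down
REPEAT 5 [
  -- iteration 1/5 --
  LT 180: heading 225 -> 45
  FD 6: (7,-5) -> (11.243,-0.757) [heading=45, draw]
  RT 90: heading 45 -> 315
  -- iteration 2/5 --
  LT 180: heading 315 -> 135
  FD 6: (11.243,-0.757) -> (7,3.485) [heading=135, draw]
  RT 90: heading 135 -> 45
  -- iteration 3/5 --
  LT 180: heading 45 -> 225
  FD 6: (7,3.485) -> (2.757,-0.757) [heading=225, draw]
  RT 90: heading 225 -> 135
  -- iteration 4/5 --
  LT 180: heading 135 -> 315
  FD 6: (2.757,-0.757) -> (7,-5) [heading=315, draw]
  RT 90: heading 315 -> 225
  -- iteration 5/5 --
  LT 180: heading 225 -> 45
  FD 6: (7,-5) -> (11.243,-0.757) [heading=45, draw]
  RT 90: heading 45 -> 315
]
Final: pos=(11.243,-0.757), heading=315, 5 segment(s) drawn

Segment lengths:
  seg 1: (7,-5) -> (11.243,-0.757), length = 6
  seg 2: (11.243,-0.757) -> (7,3.485), length = 6
  seg 3: (7,3.485) -> (2.757,-0.757), length = 6
  seg 4: (2.757,-0.757) -> (7,-5), length = 6
  seg 5: (7,-5) -> (11.243,-0.757), length = 6
Total = 30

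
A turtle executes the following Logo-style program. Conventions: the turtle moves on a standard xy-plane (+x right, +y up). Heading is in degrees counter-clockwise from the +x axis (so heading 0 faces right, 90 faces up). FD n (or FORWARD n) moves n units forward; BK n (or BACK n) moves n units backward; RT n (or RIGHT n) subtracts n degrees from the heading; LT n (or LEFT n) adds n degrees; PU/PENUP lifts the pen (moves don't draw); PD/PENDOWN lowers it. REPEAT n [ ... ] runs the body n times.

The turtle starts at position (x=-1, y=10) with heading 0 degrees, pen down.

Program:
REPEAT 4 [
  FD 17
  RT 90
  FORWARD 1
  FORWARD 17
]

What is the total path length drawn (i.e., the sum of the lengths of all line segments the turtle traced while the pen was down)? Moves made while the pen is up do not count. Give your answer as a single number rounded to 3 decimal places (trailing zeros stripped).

Executing turtle program step by step:
Start: pos=(-1,10), heading=0, pen down
REPEAT 4 [
  -- iteration 1/4 --
  FD 17: (-1,10) -> (16,10) [heading=0, draw]
  RT 90: heading 0 -> 270
  FD 1: (16,10) -> (16,9) [heading=270, draw]
  FD 17: (16,9) -> (16,-8) [heading=270, draw]
  -- iteration 2/4 --
  FD 17: (16,-8) -> (16,-25) [heading=270, draw]
  RT 90: heading 270 -> 180
  FD 1: (16,-25) -> (15,-25) [heading=180, draw]
  FD 17: (15,-25) -> (-2,-25) [heading=180, draw]
  -- iteration 3/4 --
  FD 17: (-2,-25) -> (-19,-25) [heading=180, draw]
  RT 90: heading 180 -> 90
  FD 1: (-19,-25) -> (-19,-24) [heading=90, draw]
  FD 17: (-19,-24) -> (-19,-7) [heading=90, draw]
  -- iteration 4/4 --
  FD 17: (-19,-7) -> (-19,10) [heading=90, draw]
  RT 90: heading 90 -> 0
  FD 1: (-19,10) -> (-18,10) [heading=0, draw]
  FD 17: (-18,10) -> (-1,10) [heading=0, draw]
]
Final: pos=(-1,10), heading=0, 12 segment(s) drawn

Segment lengths:
  seg 1: (-1,10) -> (16,10), length = 17
  seg 2: (16,10) -> (16,9), length = 1
  seg 3: (16,9) -> (16,-8), length = 17
  seg 4: (16,-8) -> (16,-25), length = 17
  seg 5: (16,-25) -> (15,-25), length = 1
  seg 6: (15,-25) -> (-2,-25), length = 17
  seg 7: (-2,-25) -> (-19,-25), length = 17
  seg 8: (-19,-25) -> (-19,-24), length = 1
  seg 9: (-19,-24) -> (-19,-7), length = 17
  seg 10: (-19,-7) -> (-19,10), length = 17
  seg 11: (-19,10) -> (-18,10), length = 1
  seg 12: (-18,10) -> (-1,10), length = 17
Total = 140

Answer: 140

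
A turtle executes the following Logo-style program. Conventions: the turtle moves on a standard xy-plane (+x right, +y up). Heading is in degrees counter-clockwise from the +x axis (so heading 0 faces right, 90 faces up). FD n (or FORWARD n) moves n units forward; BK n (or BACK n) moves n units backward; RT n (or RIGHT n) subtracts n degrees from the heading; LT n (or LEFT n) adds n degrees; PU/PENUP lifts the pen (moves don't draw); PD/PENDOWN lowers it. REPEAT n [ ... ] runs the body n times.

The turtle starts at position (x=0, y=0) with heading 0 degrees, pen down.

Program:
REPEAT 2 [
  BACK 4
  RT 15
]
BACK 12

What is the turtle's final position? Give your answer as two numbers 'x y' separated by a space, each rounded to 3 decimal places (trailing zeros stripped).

Answer: -18.256 7.035

Derivation:
Executing turtle program step by step:
Start: pos=(0,0), heading=0, pen down
REPEAT 2 [
  -- iteration 1/2 --
  BK 4: (0,0) -> (-4,0) [heading=0, draw]
  RT 15: heading 0 -> 345
  -- iteration 2/2 --
  BK 4: (-4,0) -> (-7.864,1.035) [heading=345, draw]
  RT 15: heading 345 -> 330
]
BK 12: (-7.864,1.035) -> (-18.256,7.035) [heading=330, draw]
Final: pos=(-18.256,7.035), heading=330, 3 segment(s) drawn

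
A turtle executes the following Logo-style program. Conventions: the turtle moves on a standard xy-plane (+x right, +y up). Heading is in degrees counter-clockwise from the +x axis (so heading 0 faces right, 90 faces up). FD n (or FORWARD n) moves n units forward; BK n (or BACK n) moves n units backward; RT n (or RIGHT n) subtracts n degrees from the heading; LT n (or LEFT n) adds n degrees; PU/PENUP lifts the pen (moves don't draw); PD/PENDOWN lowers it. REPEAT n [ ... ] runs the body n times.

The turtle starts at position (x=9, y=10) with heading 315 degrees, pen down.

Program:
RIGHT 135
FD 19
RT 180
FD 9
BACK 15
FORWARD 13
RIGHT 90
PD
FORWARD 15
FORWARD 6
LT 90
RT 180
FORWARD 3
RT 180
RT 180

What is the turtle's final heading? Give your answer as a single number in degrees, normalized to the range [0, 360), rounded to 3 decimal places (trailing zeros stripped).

Answer: 180

Derivation:
Executing turtle program step by step:
Start: pos=(9,10), heading=315, pen down
RT 135: heading 315 -> 180
FD 19: (9,10) -> (-10,10) [heading=180, draw]
RT 180: heading 180 -> 0
FD 9: (-10,10) -> (-1,10) [heading=0, draw]
BK 15: (-1,10) -> (-16,10) [heading=0, draw]
FD 13: (-16,10) -> (-3,10) [heading=0, draw]
RT 90: heading 0 -> 270
PD: pen down
FD 15: (-3,10) -> (-3,-5) [heading=270, draw]
FD 6: (-3,-5) -> (-3,-11) [heading=270, draw]
LT 90: heading 270 -> 0
RT 180: heading 0 -> 180
FD 3: (-3,-11) -> (-6,-11) [heading=180, draw]
RT 180: heading 180 -> 0
RT 180: heading 0 -> 180
Final: pos=(-6,-11), heading=180, 7 segment(s) drawn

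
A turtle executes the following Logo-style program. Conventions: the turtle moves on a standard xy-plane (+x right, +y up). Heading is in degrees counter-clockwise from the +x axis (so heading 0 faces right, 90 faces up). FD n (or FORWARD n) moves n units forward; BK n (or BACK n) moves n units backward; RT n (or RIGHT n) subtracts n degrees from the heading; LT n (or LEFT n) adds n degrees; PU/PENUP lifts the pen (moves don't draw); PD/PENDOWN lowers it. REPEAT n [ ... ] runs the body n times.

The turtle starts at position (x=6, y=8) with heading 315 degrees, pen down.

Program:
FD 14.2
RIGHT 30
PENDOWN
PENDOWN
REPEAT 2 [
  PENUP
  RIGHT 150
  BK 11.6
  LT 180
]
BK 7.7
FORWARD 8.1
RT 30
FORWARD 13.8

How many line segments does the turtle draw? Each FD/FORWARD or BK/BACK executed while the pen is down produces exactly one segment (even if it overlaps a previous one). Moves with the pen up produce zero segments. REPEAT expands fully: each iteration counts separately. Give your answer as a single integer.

Answer: 1

Derivation:
Executing turtle program step by step:
Start: pos=(6,8), heading=315, pen down
FD 14.2: (6,8) -> (16.041,-2.041) [heading=315, draw]
RT 30: heading 315 -> 285
PD: pen down
PD: pen down
REPEAT 2 [
  -- iteration 1/2 --
  PU: pen up
  RT 150: heading 285 -> 135
  BK 11.6: (16.041,-2.041) -> (24.243,-10.243) [heading=135, move]
  LT 180: heading 135 -> 315
  -- iteration 2/2 --
  PU: pen up
  RT 150: heading 315 -> 165
  BK 11.6: (24.243,-10.243) -> (35.448,-13.246) [heading=165, move]
  LT 180: heading 165 -> 345
]
BK 7.7: (35.448,-13.246) -> (28.01,-11.253) [heading=345, move]
FD 8.1: (28.01,-11.253) -> (35.834,-13.349) [heading=345, move]
RT 30: heading 345 -> 315
FD 13.8: (35.834,-13.349) -> (45.593,-23.107) [heading=315, move]
Final: pos=(45.593,-23.107), heading=315, 1 segment(s) drawn
Segments drawn: 1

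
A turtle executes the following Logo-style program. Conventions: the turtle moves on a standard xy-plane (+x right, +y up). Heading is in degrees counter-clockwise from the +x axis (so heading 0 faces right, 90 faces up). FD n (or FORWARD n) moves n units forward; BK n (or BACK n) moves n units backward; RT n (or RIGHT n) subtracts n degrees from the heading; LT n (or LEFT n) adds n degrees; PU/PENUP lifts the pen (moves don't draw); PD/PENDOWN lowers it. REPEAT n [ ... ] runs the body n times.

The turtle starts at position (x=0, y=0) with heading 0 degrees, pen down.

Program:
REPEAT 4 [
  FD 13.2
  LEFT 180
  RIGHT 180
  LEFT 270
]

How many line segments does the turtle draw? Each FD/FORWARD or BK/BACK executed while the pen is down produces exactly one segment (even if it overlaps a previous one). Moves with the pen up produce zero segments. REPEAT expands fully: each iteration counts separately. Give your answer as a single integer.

Executing turtle program step by step:
Start: pos=(0,0), heading=0, pen down
REPEAT 4 [
  -- iteration 1/4 --
  FD 13.2: (0,0) -> (13.2,0) [heading=0, draw]
  LT 180: heading 0 -> 180
  RT 180: heading 180 -> 0
  LT 270: heading 0 -> 270
  -- iteration 2/4 --
  FD 13.2: (13.2,0) -> (13.2,-13.2) [heading=270, draw]
  LT 180: heading 270 -> 90
  RT 180: heading 90 -> 270
  LT 270: heading 270 -> 180
  -- iteration 3/4 --
  FD 13.2: (13.2,-13.2) -> (0,-13.2) [heading=180, draw]
  LT 180: heading 180 -> 0
  RT 180: heading 0 -> 180
  LT 270: heading 180 -> 90
  -- iteration 4/4 --
  FD 13.2: (0,-13.2) -> (0,0) [heading=90, draw]
  LT 180: heading 90 -> 270
  RT 180: heading 270 -> 90
  LT 270: heading 90 -> 0
]
Final: pos=(0,0), heading=0, 4 segment(s) drawn
Segments drawn: 4

Answer: 4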